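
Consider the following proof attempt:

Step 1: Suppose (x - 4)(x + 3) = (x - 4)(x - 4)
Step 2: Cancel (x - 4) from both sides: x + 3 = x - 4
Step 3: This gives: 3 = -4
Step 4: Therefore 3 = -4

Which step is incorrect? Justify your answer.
Step 2: Cancel (x - 4) from both sides: x + 3 = x - 4

Step 2 cancels (x - 4) from both sides. This is only valid if (x - 4) ≠ 0, i.e., x ≠ 4. When x = 4, both sides equal zero regardless of the other factors. The correct approach requires considering x = 4 as a separate case.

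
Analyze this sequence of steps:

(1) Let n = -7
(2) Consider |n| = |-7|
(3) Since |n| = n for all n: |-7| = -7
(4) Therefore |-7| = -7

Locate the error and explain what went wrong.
Step 3: Since |n| = n for all n: |-7| = -7

Step 3 incorrectly states that |n| = n for all n. The correct definition is |n| = n when n >= 0, and |n| = -n when n < 0. Since -7 < 0, we have |-7| = -(-7) = 7, not -7.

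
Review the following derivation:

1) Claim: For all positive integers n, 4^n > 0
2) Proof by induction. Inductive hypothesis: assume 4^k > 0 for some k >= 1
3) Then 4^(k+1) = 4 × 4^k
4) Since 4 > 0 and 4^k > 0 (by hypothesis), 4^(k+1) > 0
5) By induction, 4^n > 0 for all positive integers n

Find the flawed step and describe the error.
Step 5: By induction, 4^n > 0 for all positive integers n

Step 5 concludes the proof by induction, but no base case was ever established. A valid induction proof requires: (1) a base case proving 4^1 > 0, and (2) an inductive step showing IF 4^k > 0 THEN 4^(k+1) > 0. Steps 2-4 correctly establish the inductive step, but without the base case the conclusion in step 5 does not follow.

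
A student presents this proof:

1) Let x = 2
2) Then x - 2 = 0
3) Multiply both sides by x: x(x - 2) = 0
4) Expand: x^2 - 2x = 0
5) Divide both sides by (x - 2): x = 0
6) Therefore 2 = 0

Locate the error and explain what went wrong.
Step 5: Divide both sides by (x - 2): x = 0

Step 5 divides both sides by (x - 2). However, since x = 2, we have (x - 2) = 0. Division by zero is undefined, making this step invalid.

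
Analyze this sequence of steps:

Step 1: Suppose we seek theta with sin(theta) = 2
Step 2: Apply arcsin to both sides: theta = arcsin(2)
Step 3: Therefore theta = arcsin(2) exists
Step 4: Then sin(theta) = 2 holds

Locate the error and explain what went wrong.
Step 2: Apply arcsin to both sides: theta = arcsin(2)

Step 2 applies arcsin to 2. However, arcsin(x) is only defined for x in [-1, 1] because sin(theta) can only produce values in that range. Since |2| > 1, arcsin(2) is undefined. There is no angle whose sine equals 2.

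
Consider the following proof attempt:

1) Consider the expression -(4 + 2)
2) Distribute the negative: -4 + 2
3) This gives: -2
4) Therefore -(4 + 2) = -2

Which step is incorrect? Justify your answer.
Step 2: Distribute the negative: -4 + 2

Step 2 incorrectly distributes the negative sign. The correct distribution is -(4 + 2) = -4 - 2 = -6. The negative must be applied to both terms, not just the first. The error treats -(4 + 2) as -4 + 2, which equals -2 instead of -6.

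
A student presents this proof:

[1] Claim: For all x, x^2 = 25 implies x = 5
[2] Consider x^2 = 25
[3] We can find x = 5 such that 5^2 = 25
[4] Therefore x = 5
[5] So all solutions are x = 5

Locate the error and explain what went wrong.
Step 4: Therefore x = 5

Step 4 incorrectly concludes that x = 5 is the only solution. The proof shows that x = 5 is A solution (existence), but does not show it is the ONLY solution (uniqueness). In fact, x = -5 is also a solution since (-5)^2 = 25. Finding one solution doesn't prove there are no others.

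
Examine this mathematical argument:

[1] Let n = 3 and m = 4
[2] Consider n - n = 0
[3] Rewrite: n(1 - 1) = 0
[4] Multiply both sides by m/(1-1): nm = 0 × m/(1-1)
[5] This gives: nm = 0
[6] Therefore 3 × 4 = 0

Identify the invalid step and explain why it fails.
Step 4: Multiply both sides by m/(1-1): nm = 0 × m/(1-1)

Step 4 multiplies both sides by m/(1-1). However, 1-1 = 0, so this is multiplication by m/0, which is undefined. We cannot multiply by an undefined expression.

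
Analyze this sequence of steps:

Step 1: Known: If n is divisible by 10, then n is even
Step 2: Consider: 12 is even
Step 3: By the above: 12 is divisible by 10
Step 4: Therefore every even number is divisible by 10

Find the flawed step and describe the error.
Step 3: By the above: 12 is divisible by 10

Step 3 commits the fallacy of affirming the consequent. The known fact 'divisible by 10 → even' does NOT imply 'even → divisible by 10'. That would be the converse, which is false. For example, 12 is even but 12 ÷ 10 = 1.20, which is not an integer.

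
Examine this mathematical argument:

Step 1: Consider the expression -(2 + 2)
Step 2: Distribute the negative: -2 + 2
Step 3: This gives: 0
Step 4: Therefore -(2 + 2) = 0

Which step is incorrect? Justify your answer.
Step 2: Distribute the negative: -2 + 2

Step 2 incorrectly distributes the negative sign. The correct distribution is -(2 + 2) = -2 - 2 = -4. The negative must be applied to both terms, not just the first. The error treats -(2 + 2) as -2 + 2, which equals 0 instead of -4.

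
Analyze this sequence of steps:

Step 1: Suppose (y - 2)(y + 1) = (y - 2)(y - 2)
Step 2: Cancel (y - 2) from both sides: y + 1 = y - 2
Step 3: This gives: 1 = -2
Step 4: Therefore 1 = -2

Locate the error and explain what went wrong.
Step 2: Cancel (y - 2) from both sides: y + 1 = y - 2

Step 2 cancels (y - 2) from both sides. This is only valid if (y - 2) ≠ 0, i.e., y ≠ 2. When y = 2, both sides equal zero regardless of the other factors. The correct approach requires considering y = 2 as a separate case.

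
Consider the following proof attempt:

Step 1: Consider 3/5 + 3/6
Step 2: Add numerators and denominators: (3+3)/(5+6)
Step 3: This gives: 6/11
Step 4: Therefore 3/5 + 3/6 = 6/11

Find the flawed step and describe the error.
Step 2: Add numerators and denominators: (3+3)/(5+6)

Step 2 incorrectly adds fractions by separately adding numerators and denominators. This is wrong. The correct method requires a common denominator: 3/5 + 3/6 = (3×6 + 3×5)/(5×6) = 33/30 = 11/10. The method used gives 6/11, which is different.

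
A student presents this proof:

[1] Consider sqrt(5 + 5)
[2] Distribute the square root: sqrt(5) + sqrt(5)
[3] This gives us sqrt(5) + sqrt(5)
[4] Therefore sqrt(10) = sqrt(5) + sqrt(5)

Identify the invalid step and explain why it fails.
Step 2: Distribute the square root: sqrt(5) + sqrt(5)

Step 2 incorrectly 'distributes' the square root over addition. The square root function does not distribute: sqrt(a + b) ≠ sqrt(a) + sqrt(b). In fact, sqrt(5 + 5) = sqrt(10) ≈ 3.1623, while sqrt(5) + sqrt(5) ≈ 4.4721.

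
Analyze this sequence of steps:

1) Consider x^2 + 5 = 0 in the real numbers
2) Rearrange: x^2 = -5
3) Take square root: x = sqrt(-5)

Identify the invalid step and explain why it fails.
Step 3: Take square root: x = sqrt(-5)

Step 3 takes the square root of -5, which is negative. In the real number system, the square root of a negative number is undefined. The equation x^2 + 5 = 0 has no real solutions. Square roots of negative numbers only exist in the complex numbers.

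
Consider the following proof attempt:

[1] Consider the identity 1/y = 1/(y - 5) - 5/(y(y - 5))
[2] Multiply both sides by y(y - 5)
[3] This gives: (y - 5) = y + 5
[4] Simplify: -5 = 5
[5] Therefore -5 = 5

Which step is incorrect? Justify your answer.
Step 3: This gives: (y - 5) = y + 5

Step 3 makes a sign error when clearing denominators. Multiplying -5/(y(y - 5)) by y(y - 5) gives -5, not +5. The correct result is (y - 5) = y - 5, which is trivially true, not (y - 5) = y + 5. (Step 1 is a valid identity: 1/(y - 5) - 5/(y(y - 5)) = (y - 5)/(y(y - 5)) = 1/y.)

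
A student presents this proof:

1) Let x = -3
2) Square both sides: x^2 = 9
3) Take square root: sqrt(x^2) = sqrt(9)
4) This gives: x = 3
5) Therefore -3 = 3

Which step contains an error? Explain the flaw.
Step 4: This gives: x = 3

Step 4 incorrectly states that sqrt(x^2) = x. The correct identity is sqrt(x^2) = |x|. Since x = -3 < 0, we have sqrt(x^2) = |-3| = 3, not x = -3.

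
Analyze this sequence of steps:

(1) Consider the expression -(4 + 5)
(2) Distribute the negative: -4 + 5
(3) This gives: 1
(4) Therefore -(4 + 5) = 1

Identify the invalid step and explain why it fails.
Step 2: Distribute the negative: -4 + 5

Step 2 incorrectly distributes the negative sign. The correct distribution is -(4 + 5) = -4 - 5 = -9. The negative must be applied to both terms, not just the first. The error treats -(4 + 5) as -4 + 5, which equals 1 instead of -9.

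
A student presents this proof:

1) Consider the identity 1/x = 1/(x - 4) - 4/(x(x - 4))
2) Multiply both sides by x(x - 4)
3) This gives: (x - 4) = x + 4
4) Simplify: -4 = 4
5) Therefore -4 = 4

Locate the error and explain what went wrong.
Step 3: This gives: (x - 4) = x + 4

Step 3 makes a sign error when clearing denominators. Multiplying -4/(x(x - 4)) by x(x - 4) gives -4, not +4. The correct result is (x - 4) = x - 4, which is trivially true, not (x - 4) = x + 4. (Step 1 is a valid identity: 1/(x - 4) - 4/(x(x - 4)) = (x - 4)/(x(x - 4)) = 1/x.)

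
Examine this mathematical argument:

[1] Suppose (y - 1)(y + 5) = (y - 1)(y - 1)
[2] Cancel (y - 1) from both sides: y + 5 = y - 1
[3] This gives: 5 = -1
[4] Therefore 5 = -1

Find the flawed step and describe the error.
Step 2: Cancel (y - 1) from both sides: y + 5 = y - 1

Step 2 cancels (y - 1) from both sides. This is only valid if (y - 1) ≠ 0, i.e., y ≠ 1. When y = 1, both sides equal zero regardless of the other factors. The correct approach requires considering y = 1 as a separate case.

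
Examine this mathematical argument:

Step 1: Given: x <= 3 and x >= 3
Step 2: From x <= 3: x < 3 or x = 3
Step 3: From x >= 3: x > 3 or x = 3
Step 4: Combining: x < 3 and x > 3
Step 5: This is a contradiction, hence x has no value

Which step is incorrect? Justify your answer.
Step 4: Combining: x < 3 and x > 3

Step 4 incorrectly combines the conditions. From x <= 3 and x >= 3, the intersection is x = 3. The error treats the 'or' cases as 'and' requirements. The correct conclusion is that x = 3 is the unique solution, not that no solution exists.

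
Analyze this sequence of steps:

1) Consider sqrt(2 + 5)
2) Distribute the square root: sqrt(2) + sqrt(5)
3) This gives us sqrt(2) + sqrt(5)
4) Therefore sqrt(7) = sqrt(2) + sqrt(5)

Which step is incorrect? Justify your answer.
Step 2: Distribute the square root: sqrt(2) + sqrt(5)

Step 2 incorrectly 'distributes' the square root over addition. The square root function does not distribute: sqrt(a + b) ≠ sqrt(a) + sqrt(b). In fact, sqrt(2 + 5) = sqrt(7) ≈ 2.6458, while sqrt(2) + sqrt(5) ≈ 3.6503.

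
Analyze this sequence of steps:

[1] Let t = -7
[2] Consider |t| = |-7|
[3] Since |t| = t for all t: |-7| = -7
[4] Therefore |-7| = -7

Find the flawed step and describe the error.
Step 3: Since |t| = t for all t: |-7| = -7

Step 3 incorrectly states that |t| = t for all t. The correct definition is |t| = t when t >= 0, and |t| = -t when t < 0. Since -7 < 0, we have |-7| = -(-7) = 7, not -7.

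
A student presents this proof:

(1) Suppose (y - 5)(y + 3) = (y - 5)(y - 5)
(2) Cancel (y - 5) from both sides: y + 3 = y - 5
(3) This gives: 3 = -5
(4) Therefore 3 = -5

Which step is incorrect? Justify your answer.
Step 2: Cancel (y - 5) from both sides: y + 3 = y - 5

Step 2 cancels (y - 5) from both sides. This is only valid if (y - 5) ≠ 0, i.e., y ≠ 5. When y = 5, both sides equal zero regardless of the other factors. The correct approach requires considering y = 5 as a separate case.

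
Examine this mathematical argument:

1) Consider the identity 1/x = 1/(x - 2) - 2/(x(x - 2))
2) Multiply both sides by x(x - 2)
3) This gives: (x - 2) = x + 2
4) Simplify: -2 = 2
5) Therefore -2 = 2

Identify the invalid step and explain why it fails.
Step 3: This gives: (x - 2) = x + 2

Step 3 makes a sign error when clearing denominators. Multiplying -2/(x(x - 2)) by x(x - 2) gives -2, not +2. The correct result is (x - 2) = x - 2, which is trivially true, not (x - 2) = x + 2. (Step 1 is a valid identity: 1/(x - 2) - 2/(x(x - 2)) = (x - 2)/(x(x - 2)) = 1/x.)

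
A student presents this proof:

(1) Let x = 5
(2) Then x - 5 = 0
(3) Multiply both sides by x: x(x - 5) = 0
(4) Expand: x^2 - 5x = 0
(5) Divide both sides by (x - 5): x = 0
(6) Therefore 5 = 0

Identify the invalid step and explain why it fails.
Step 5: Divide both sides by (x - 5): x = 0

Step 5 divides both sides by (x - 5). However, since x = 5, we have (x - 5) = 0. Division by zero is undefined, making this step invalid.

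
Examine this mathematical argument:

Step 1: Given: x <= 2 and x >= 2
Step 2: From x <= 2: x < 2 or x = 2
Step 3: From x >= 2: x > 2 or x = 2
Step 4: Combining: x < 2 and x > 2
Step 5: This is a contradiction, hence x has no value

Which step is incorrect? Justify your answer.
Step 4: Combining: x < 2 and x > 2

Step 4 incorrectly combines the conditions. From x <= 2 and x >= 2, the intersection is x = 2. The error treats the 'or' cases as 'and' requirements. The correct conclusion is that x = 2 is the unique solution, not that no solution exists.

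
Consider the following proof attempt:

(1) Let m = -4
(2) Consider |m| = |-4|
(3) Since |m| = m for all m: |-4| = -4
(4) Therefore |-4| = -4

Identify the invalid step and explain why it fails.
Step 3: Since |m| = m for all m: |-4| = -4

Step 3 incorrectly states that |m| = m for all m. The correct definition is |m| = m when m >= 0, and |m| = -m when m < 0. Since -4 < 0, we have |-4| = -(-4) = 4, not -4.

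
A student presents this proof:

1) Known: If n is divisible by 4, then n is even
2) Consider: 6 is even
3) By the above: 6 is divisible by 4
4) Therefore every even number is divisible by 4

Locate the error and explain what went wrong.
Step 3: By the above: 6 is divisible by 4

Step 3 commits the fallacy of affirming the consequent. The known fact 'divisible by 4 → even' does NOT imply 'even → divisible by 4'. That would be the converse, which is false. For example, 6 is even but 6 ÷ 4 = 1.50, which is not an integer.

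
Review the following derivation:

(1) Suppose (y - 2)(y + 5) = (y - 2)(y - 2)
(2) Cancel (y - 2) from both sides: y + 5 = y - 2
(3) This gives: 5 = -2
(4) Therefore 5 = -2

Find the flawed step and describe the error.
Step 2: Cancel (y - 2) from both sides: y + 5 = y - 2

Step 2 cancels (y - 2) from both sides. This is only valid if (y - 2) ≠ 0, i.e., y ≠ 2. When y = 2, both sides equal zero regardless of the other factors. The correct approach requires considering y = 2 as a separate case.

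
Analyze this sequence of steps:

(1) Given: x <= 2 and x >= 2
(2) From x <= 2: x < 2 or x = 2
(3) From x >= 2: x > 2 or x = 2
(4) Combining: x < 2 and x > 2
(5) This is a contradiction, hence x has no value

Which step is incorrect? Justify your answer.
Step 4: Combining: x < 2 and x > 2

Step 4 incorrectly combines the conditions. From x <= 2 and x >= 2, the intersection is x = 2. The error treats the 'or' cases as 'and' requirements. The correct conclusion is that x = 2 is the unique solution, not that no solution exists.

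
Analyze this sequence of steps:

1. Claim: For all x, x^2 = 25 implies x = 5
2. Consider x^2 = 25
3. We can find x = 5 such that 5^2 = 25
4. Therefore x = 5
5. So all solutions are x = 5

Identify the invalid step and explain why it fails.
Step 4: Therefore x = 5

Step 4 incorrectly concludes that x = 5 is the only solution. The proof shows that x = 5 is A solution (existence), but does not show it is the ONLY solution (uniqueness). In fact, x = -5 is also a solution since (-5)^2 = 25. Finding one solution doesn't prove there are no others.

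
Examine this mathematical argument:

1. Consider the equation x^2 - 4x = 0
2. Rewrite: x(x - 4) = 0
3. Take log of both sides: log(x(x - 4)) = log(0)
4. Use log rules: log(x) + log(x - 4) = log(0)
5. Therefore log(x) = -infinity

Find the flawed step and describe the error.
Step 3: Take log of both sides: log(x(x - 4)) = log(0)

Step 3 takes the logarithm of both sides, resulting in log(0) on the right side. The logarithm is only defined for positive numbers; log(0) is undefined (approaches negative infinity). This operation is invalid.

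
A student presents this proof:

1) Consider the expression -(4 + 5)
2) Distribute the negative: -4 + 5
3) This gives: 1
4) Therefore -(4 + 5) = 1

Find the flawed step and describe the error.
Step 2: Distribute the negative: -4 + 5

Step 2 incorrectly distributes the negative sign. The correct distribution is -(4 + 5) = -4 - 5 = -9. The negative must be applied to both terms, not just the first. The error treats -(4 + 5) as -4 + 5, which equals 1 instead of -9.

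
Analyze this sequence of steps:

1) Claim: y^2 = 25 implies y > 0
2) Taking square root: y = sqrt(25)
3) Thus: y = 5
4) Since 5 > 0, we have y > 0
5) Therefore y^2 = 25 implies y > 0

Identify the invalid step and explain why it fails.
Step 2: Taking square root: y = sqrt(25)

Step 2 takes the square root and assumes the positive root only. The equation y^2 = 25 actually has two solutions: y = 5 and y = -5. The proof silently assumes y > 0 without justification, then uses this assumption to conclude y > 0, which is circular. The counterexample y = -5 shows the claim is false.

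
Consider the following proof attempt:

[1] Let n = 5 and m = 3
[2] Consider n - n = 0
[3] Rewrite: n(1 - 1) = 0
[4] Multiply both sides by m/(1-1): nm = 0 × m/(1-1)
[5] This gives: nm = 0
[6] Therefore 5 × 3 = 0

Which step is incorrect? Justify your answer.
Step 4: Multiply both sides by m/(1-1): nm = 0 × m/(1-1)

Step 4 multiplies both sides by m/(1-1). However, 1-1 = 0, so this is multiplication by m/0, which is undefined. We cannot multiply by an undefined expression.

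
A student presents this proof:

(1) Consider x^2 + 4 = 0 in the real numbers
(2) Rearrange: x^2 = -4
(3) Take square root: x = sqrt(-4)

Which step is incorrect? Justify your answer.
Step 3: Take square root: x = sqrt(-4)

Step 3 takes the square root of -4, which is negative. In the real number system, the square root of a negative number is undefined. The equation x^2 + 4 = 0 has no real solutions. Square roots of negative numbers only exist in the complex numbers.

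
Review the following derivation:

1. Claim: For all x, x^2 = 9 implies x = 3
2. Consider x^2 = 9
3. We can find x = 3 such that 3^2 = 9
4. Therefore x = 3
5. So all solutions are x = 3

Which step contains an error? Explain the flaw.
Step 4: Therefore x = 3

Step 4 incorrectly concludes that x = 3 is the only solution. The proof shows that x = 3 is A solution (existence), but does not show it is the ONLY solution (uniqueness). In fact, x = -3 is also a solution since (-3)^2 = 9. Finding one solution doesn't prove there are no others.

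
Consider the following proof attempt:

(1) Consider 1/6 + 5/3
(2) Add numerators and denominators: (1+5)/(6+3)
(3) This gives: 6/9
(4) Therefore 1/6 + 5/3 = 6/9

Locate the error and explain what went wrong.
Step 2: Add numerators and denominators: (1+5)/(6+3)

Step 2 incorrectly adds fractions by separately adding numerators and denominators. This is wrong. The correct method requires a common denominator: 1/6 + 5/3 = (1×3 + 5×6)/(6×3) = 33/18 = 11/6. The method used gives 6/9, which is different.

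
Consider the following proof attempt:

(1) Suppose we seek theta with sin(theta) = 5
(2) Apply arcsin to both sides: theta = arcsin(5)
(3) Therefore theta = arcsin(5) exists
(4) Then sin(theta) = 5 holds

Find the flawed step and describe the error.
Step 2: Apply arcsin to both sides: theta = arcsin(5)

Step 2 applies arcsin to 5. However, arcsin(x) is only defined for x in [-1, 1] because sin(theta) can only produce values in that range. Since |5| > 1, arcsin(5) is undefined. There is no angle whose sine equals 5.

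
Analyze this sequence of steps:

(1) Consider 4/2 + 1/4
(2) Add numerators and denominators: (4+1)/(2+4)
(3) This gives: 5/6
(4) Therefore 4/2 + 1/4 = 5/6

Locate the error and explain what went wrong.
Step 2: Add numerators and denominators: (4+1)/(2+4)

Step 2 incorrectly adds fractions by separately adding numerators and denominators. This is wrong. The correct method requires a common denominator: 4/2 + 1/4 = (4×4 + 1×2)/(2×4) = 18/8 = 9/4. The method used gives 5/6, which is different.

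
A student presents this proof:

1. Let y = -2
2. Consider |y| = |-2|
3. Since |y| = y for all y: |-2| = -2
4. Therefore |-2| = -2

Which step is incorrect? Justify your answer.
Step 3: Since |y| = y for all y: |-2| = -2

Step 3 incorrectly states that |y| = y for all y. The correct definition is |y| = y when y >= 0, and |y| = -y when y < 0. Since -2 < 0, we have |-2| = -(-2) = 2, not -2.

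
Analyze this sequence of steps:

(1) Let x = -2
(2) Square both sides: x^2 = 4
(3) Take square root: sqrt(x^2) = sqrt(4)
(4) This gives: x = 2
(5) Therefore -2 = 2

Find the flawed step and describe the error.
Step 4: This gives: x = 2

Step 4 incorrectly states that sqrt(x^2) = x. The correct identity is sqrt(x^2) = |x|. Since x = -2 < 0, we have sqrt(x^2) = |-2| = 2, not x = -2.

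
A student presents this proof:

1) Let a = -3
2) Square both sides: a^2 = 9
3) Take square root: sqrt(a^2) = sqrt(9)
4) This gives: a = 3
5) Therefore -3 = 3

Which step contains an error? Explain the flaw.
Step 4: This gives: a = 3

Step 4 incorrectly states that sqrt(a^2) = a. The correct identity is sqrt(a^2) = |a|. Since a = -3 < 0, we have sqrt(a^2) = |-3| = 3, not a = -3.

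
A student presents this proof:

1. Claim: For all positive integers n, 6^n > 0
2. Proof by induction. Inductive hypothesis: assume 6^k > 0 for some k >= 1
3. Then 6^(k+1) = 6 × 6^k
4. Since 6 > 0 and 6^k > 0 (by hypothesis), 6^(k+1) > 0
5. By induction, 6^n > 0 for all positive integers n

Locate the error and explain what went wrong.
Step 5: By induction, 6^n > 0 for all positive integers n

Step 5 concludes the proof by induction, but no base case was ever established. A valid induction proof requires: (1) a base case proving 6^1 > 0, and (2) an inductive step showing IF 6^k > 0 THEN 6^(k+1) > 0. Steps 2-4 correctly establish the inductive step, but without the base case the conclusion in step 5 does not follow.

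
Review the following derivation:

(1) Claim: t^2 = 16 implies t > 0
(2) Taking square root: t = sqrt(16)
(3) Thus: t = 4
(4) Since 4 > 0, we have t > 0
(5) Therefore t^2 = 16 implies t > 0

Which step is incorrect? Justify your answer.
Step 2: Taking square root: t = sqrt(16)

Step 2 takes the square root and assumes the positive root only. The equation t^2 = 16 actually has two solutions: t = 4 and t = -4. The proof silently assumes t > 0 without justification, then uses this assumption to conclude t > 0, which is circular. The counterexample t = -4 shows the claim is false.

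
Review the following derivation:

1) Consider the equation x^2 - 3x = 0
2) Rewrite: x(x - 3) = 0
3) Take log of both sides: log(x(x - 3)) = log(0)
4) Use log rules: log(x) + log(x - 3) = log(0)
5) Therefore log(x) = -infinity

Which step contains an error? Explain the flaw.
Step 3: Take log of both sides: log(x(x - 3)) = log(0)

Step 3 takes the logarithm of both sides, resulting in log(0) on the right side. The logarithm is only defined for positive numbers; log(0) is undefined (approaches negative infinity). This operation is invalid.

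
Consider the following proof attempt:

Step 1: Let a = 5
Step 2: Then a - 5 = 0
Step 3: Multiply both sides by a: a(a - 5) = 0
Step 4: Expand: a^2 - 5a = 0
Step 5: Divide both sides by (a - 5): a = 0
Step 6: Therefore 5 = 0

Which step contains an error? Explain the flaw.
Step 5: Divide both sides by (a - 5): a = 0

Step 5 divides both sides by (a - 5). However, since a = 5, we have (a - 5) = 0. Division by zero is undefined, making this step invalid.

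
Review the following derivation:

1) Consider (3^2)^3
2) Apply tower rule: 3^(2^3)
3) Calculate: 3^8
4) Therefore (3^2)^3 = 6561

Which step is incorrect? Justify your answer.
Step 2: Apply tower rule: 3^(2^3)

Step 2 incorrectly states that (a^b)^c = a^(b^c). The correct rule is (a^b)^c = a^(b×c). The actual value is (3^2)^3 = 3^6 = 729, not 3^8 = 6561.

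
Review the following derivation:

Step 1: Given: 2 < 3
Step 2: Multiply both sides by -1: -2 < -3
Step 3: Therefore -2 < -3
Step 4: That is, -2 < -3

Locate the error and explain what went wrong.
Step 2: Multiply both sides by -1: -2 < -3

Step 2 multiplies both sides by -1 but fails to reverse the inequality sign. When multiplying (or dividing) an inequality by a negative number, the direction must be reversed. Since 2 < 3, we should get -2 > -3, i.e., -2 > -3.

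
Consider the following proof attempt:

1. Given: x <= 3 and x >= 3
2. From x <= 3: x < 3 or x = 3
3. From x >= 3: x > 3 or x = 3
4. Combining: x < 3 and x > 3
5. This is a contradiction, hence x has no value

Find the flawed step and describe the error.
Step 4: Combining: x < 3 and x > 3

Step 4 incorrectly combines the conditions. From x <= 3 and x >= 3, the intersection is x = 3. The error treats the 'or' cases as 'and' requirements. The correct conclusion is that x = 3 is the unique solution, not that no solution exists.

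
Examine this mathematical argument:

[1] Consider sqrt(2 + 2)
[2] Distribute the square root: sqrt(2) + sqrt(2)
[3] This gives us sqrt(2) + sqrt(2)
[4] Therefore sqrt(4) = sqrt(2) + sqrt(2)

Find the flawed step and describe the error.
Step 2: Distribute the square root: sqrt(2) + sqrt(2)

Step 2 incorrectly 'distributes' the square root over addition. The square root function does not distribute: sqrt(a + b) ≠ sqrt(a) + sqrt(b). In fact, sqrt(2 + 2) = sqrt(4) ≈ 2.0000, while sqrt(2) + sqrt(2) ≈ 2.8284.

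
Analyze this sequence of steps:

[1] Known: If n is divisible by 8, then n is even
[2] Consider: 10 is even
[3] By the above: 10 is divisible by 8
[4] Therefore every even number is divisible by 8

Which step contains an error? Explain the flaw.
Step 3: By the above: 10 is divisible by 8

Step 3 commits the fallacy of affirming the consequent. The known fact 'divisible by 8 → even' does NOT imply 'even → divisible by 8'. That would be the converse, which is false. For example, 10 is even but 10 ÷ 8 = 1.25, which is not an integer.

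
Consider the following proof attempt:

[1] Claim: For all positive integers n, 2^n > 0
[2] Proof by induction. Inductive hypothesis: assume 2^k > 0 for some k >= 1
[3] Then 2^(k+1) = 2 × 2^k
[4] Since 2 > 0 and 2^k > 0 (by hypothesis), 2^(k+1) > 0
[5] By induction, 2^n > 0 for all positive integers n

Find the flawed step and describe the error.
Step 5: By induction, 2^n > 0 for all positive integers n

Step 5 concludes the proof by induction, but no base case was ever established. A valid induction proof requires: (1) a base case proving 2^1 > 0, and (2) an inductive step showing IF 2^k > 0 THEN 2^(k+1) > 0. Steps 2-4 correctly establish the inductive step, but without the base case the conclusion in step 5 does not follow.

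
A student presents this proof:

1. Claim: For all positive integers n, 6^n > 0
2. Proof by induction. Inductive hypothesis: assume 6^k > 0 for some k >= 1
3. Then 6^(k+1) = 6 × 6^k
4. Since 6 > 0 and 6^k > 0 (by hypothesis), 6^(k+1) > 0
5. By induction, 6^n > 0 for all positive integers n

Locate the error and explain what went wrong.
Step 5: By induction, 6^n > 0 for all positive integers n

Step 5 concludes the proof by induction, but no base case was ever established. A valid induction proof requires: (1) a base case proving 6^1 > 0, and (2) an inductive step showing IF 6^k > 0 THEN 6^(k+1) > 0. Steps 2-4 correctly establish the inductive step, but without the base case the conclusion in step 5 does not follow.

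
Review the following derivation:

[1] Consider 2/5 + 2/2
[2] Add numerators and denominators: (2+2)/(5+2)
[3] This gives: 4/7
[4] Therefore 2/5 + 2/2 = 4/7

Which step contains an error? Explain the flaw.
Step 2: Add numerators and denominators: (2+2)/(5+2)

Step 2 incorrectly adds fractions by separately adding numerators and denominators. This is wrong. The correct method requires a common denominator: 2/5 + 2/2 = (2×2 + 2×5)/(5×2) = 14/10 = 7/5. The method used gives 4/7, which is different.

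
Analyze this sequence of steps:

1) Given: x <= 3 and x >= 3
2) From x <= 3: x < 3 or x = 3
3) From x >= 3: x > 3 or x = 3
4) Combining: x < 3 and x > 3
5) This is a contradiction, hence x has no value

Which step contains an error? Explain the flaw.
Step 4: Combining: x < 3 and x > 3

Step 4 incorrectly combines the conditions. From x <= 3 and x >= 3, the intersection is x = 3. The error treats the 'or' cases as 'and' requirements. The correct conclusion is that x = 3 is the unique solution, not that no solution exists.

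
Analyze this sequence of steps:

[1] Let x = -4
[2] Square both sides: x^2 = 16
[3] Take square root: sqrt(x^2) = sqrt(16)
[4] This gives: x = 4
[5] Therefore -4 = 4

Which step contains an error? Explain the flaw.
Step 4: This gives: x = 4

Step 4 incorrectly states that sqrt(x^2) = x. The correct identity is sqrt(x^2) = |x|. Since x = -4 < 0, we have sqrt(x^2) = |-4| = 4, not x = -4.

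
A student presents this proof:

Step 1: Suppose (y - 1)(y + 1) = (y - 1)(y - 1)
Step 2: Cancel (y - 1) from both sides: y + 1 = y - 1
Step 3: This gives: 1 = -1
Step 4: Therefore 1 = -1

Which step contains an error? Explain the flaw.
Step 2: Cancel (y - 1) from both sides: y + 1 = y - 1

Step 2 cancels (y - 1) from both sides. This is only valid if (y - 1) ≠ 0, i.e., y ≠ 1. When y = 1, both sides equal zero regardless of the other factors. The correct approach requires considering y = 1 as a separate case.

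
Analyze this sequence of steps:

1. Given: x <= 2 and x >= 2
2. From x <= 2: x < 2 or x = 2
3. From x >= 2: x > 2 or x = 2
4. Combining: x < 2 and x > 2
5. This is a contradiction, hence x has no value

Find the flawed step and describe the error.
Step 4: Combining: x < 2 and x > 2

Step 4 incorrectly combines the conditions. From x <= 2 and x >= 2, the intersection is x = 2. The error treats the 'or' cases as 'and' requirements. The correct conclusion is that x = 2 is the unique solution, not that no solution exists.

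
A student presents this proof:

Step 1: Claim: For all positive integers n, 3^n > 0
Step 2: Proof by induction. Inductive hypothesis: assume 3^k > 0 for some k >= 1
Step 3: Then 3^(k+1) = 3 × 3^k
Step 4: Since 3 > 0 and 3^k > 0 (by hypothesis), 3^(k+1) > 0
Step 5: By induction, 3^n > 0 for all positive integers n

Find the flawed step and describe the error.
Step 5: By induction, 3^n > 0 for all positive integers n

Step 5 concludes the proof by induction, but no base case was ever established. A valid induction proof requires: (1) a base case proving 3^1 > 0, and (2) an inductive step showing IF 3^k > 0 THEN 3^(k+1) > 0. Steps 2-4 correctly establish the inductive step, but without the base case the conclusion in step 5 does not follow.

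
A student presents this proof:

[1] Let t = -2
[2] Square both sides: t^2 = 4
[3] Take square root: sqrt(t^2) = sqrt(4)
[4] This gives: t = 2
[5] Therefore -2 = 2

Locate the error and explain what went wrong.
Step 4: This gives: t = 2

Step 4 incorrectly states that sqrt(t^2) = t. The correct identity is sqrt(t^2) = |t|. Since t = -2 < 0, we have sqrt(t^2) = |-2| = 2, not t = -2.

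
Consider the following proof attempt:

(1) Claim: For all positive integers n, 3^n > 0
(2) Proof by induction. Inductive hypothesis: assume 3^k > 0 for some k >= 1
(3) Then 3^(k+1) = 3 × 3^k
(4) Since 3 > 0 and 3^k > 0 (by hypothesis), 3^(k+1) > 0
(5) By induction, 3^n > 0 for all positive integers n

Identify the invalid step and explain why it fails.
Step 5: By induction, 3^n > 0 for all positive integers n

Step 5 concludes the proof by induction, but no base case was ever established. A valid induction proof requires: (1) a base case proving 3^1 > 0, and (2) an inductive step showing IF 3^k > 0 THEN 3^(k+1) > 0. Steps 2-4 correctly establish the inductive step, but without the base case the conclusion in step 5 does not follow.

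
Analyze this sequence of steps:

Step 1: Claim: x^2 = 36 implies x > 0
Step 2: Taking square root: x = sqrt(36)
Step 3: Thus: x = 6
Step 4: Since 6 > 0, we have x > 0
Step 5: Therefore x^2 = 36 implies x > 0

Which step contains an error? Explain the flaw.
Step 2: Taking square root: x = sqrt(36)

Step 2 takes the square root and assumes the positive root only. The equation x^2 = 36 actually has two solutions: x = 6 and x = -6. The proof silently assumes x > 0 without justification, then uses this assumption to conclude x > 0, which is circular. The counterexample x = -6 shows the claim is false.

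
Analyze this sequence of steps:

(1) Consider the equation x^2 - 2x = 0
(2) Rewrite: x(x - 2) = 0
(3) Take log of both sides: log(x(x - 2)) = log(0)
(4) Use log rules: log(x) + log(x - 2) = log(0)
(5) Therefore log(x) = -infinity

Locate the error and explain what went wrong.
Step 3: Take log of both sides: log(x(x - 2)) = log(0)

Step 3 takes the logarithm of both sides, resulting in log(0) on the right side. The logarithm is only defined for positive numbers; log(0) is undefined (approaches negative infinity). This operation is invalid.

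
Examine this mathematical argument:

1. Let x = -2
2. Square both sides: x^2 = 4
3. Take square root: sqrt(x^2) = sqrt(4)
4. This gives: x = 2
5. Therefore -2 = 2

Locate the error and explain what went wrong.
Step 4: This gives: x = 2

Step 4 incorrectly states that sqrt(x^2) = x. The correct identity is sqrt(x^2) = |x|. Since x = -2 < 0, we have sqrt(x^2) = |-2| = 2, not x = -2.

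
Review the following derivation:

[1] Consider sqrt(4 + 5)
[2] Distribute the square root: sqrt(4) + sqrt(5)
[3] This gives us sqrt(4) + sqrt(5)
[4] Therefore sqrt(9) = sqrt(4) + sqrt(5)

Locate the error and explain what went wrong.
Step 2: Distribute the square root: sqrt(4) + sqrt(5)

Step 2 incorrectly 'distributes' the square root over addition. The square root function does not distribute: sqrt(a + b) ≠ sqrt(a) + sqrt(b). In fact, sqrt(4 + 5) = sqrt(9) ≈ 3.0000, while sqrt(4) + sqrt(5) ≈ 4.2361.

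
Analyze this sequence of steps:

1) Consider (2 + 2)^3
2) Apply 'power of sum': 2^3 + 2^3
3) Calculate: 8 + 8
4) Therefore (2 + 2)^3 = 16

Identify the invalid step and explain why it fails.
Step 2: Apply 'power of sum': 2^3 + 2^3

Step 2 incorrectly applies a non-existent rule '(a+b)^n = a^n + b^n'. This is false in general. The correct expansion uses the binomial theorem. The actual value is (2 + 2)^3 = 4^3 = 64, not 16.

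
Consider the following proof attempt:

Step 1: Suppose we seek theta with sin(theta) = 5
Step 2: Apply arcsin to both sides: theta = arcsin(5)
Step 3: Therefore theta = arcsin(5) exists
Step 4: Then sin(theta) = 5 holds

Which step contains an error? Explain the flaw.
Step 2: Apply arcsin to both sides: theta = arcsin(5)

Step 2 applies arcsin to 5. However, arcsin(x) is only defined for x in [-1, 1] because sin(theta) can only produce values in that range. Since |5| > 1, arcsin(5) is undefined. There is no angle whose sine equals 5.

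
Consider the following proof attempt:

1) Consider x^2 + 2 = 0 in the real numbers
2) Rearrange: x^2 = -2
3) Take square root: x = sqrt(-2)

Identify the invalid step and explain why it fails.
Step 3: Take square root: x = sqrt(-2)

Step 3 takes the square root of -2, which is negative. In the real number system, the square root of a negative number is undefined. The equation x^2 + 2 = 0 has no real solutions. Square roots of negative numbers only exist in the complex numbers.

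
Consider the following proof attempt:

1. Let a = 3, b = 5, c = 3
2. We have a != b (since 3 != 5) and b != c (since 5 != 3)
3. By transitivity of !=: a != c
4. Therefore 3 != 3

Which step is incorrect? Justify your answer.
Step 3: By transitivity of !=: a != c

Step 3 incorrectly applies transitivity to the '!=' relation. Transitivity states: if a R b and b R c, then a R c. However, '!=' is not transitive. Counterexample: 3 != 5 and 5 != 3, but 3 = 3 (both equal 3). Transitivity holds for relations like <, <=, =, but not for !=.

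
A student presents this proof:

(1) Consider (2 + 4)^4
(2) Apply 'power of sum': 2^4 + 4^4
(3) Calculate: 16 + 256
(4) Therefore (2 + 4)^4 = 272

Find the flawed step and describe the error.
Step 2: Apply 'power of sum': 2^4 + 4^4

Step 2 incorrectly applies a non-existent rule '(a+b)^n = a^n + b^n'. This is false in general. The correct expansion uses the binomial theorem. The actual value is (2 + 4)^4 = 6^4 = 1296, not 272.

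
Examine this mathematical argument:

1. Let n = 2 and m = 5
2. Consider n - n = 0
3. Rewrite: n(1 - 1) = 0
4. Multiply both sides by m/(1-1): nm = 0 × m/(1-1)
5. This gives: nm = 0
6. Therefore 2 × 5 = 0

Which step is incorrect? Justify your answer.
Step 4: Multiply both sides by m/(1-1): nm = 0 × m/(1-1)

Step 4 multiplies both sides by m/(1-1). However, 1-1 = 0, so this is multiplication by m/0, which is undefined. We cannot multiply by an undefined expression.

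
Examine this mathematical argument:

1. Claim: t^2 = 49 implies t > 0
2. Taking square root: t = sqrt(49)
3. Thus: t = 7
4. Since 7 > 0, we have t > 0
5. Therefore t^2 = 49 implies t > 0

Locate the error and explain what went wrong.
Step 2: Taking square root: t = sqrt(49)

Step 2 takes the square root and assumes the positive root only. The equation t^2 = 49 actually has two solutions: t = 7 and t = -7. The proof silently assumes t > 0 without justification, then uses this assumption to conclude t > 0, which is circular. The counterexample t = -7 shows the claim is false.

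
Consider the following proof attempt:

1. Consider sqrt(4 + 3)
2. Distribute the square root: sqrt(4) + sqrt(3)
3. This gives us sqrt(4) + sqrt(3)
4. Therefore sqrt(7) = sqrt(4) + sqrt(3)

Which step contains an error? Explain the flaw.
Step 2: Distribute the square root: sqrt(4) + sqrt(3)

Step 2 incorrectly 'distributes' the square root over addition. The square root function does not distribute: sqrt(a + b) ≠ sqrt(a) + sqrt(b). In fact, sqrt(4 + 3) = sqrt(7) ≈ 2.6458, while sqrt(4) + sqrt(3) ≈ 3.7321.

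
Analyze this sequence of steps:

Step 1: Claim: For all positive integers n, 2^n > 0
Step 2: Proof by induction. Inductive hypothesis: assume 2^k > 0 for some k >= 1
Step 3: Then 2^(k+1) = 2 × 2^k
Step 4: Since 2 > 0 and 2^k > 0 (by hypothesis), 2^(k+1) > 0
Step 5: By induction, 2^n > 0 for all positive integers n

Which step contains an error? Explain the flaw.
Step 5: By induction, 2^n > 0 for all positive integers n

Step 5 concludes the proof by induction, but no base case was ever established. A valid induction proof requires: (1) a base case proving 2^1 > 0, and (2) an inductive step showing IF 2^k > 0 THEN 2^(k+1) > 0. Steps 2-4 correctly establish the inductive step, but without the base case the conclusion in step 5 does not follow.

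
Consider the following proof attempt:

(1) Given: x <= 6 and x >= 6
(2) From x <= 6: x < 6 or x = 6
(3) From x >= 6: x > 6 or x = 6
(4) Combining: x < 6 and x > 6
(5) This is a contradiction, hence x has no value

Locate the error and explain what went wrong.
Step 4: Combining: x < 6 and x > 6

Step 4 incorrectly combines the conditions. From x <= 6 and x >= 6, the intersection is x = 6. The error treats the 'or' cases as 'and' requirements. The correct conclusion is that x = 6 is the unique solution, not that no solution exists.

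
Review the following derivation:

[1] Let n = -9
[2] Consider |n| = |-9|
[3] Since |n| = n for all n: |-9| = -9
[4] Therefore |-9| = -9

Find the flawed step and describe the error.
Step 3: Since |n| = n for all n: |-9| = -9

Step 3 incorrectly states that |n| = n for all n. The correct definition is |n| = n when n >= 0, and |n| = -n when n < 0. Since -9 < 0, we have |-9| = -(-9) = 9, not -9.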